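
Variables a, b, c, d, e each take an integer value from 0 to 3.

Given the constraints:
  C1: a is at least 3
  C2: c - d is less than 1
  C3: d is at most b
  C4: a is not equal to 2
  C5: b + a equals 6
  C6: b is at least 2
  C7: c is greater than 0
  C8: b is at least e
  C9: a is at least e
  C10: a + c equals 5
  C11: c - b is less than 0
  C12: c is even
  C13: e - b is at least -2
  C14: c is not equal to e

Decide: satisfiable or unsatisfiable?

Satisfiable

One satisfying assignment is a = 3, b = 3, c = 2, d = 2, e = 3.
For the less obvious constraints — constraint 2: c - d = 0; constraint 5: b + a = 6; constraint 10: a + c = 5 — and the others hold by inspection.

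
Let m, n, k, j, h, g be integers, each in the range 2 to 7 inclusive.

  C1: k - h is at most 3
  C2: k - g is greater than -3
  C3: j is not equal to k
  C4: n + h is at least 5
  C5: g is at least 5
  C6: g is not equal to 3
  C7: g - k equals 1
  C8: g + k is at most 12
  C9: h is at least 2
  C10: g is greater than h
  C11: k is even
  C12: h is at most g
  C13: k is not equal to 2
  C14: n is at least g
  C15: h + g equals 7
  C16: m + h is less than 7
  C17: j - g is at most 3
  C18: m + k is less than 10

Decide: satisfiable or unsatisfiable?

The assignment m = 4, n = 6, k = 4, j = 5, h = 2, g = 5 works:
  constraint 1 holds since k - h = 2.
  constraint 2 holds since k - g = -1.
  constraint 4 holds since n + h = 8.
The rest check out directly.

Satisfiable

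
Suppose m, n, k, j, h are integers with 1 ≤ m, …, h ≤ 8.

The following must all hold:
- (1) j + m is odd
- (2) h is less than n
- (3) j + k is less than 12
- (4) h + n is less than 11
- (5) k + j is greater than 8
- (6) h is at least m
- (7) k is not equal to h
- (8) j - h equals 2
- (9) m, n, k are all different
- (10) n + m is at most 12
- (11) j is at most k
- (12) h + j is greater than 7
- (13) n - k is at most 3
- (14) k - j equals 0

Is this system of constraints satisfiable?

One satisfying assignment is m = 2, n = 7, k = 5, j = 5, h = 3.
For the less obvious constraints — constraint 3: j + k = 10; constraint 4: h + n = 10; constraint 5: k + j = 10 — and the others hold by inspection.

Satisfiable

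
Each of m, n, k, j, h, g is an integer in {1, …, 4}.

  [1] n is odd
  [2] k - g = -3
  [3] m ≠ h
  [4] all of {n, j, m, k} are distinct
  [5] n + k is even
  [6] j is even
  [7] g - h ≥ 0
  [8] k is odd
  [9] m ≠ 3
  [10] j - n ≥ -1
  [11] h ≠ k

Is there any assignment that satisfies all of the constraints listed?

One satisfying assignment is m = 2, n = 3, k = 1, j = 4, h = 4, g = 4.
For the less obvious constraints — constraint 2: k - g = -3; constraint 7: g - h = 0; constraint 10: j - n = 1 — and the others hold by inspection.

Satisfiable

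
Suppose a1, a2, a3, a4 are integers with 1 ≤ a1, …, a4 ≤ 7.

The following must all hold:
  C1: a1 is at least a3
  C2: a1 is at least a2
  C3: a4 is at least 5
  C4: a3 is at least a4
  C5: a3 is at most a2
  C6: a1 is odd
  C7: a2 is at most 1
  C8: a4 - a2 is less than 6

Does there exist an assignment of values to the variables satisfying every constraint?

From constraints 3 and 4: a3 ≥ a4 and a4 ≥ 5, so a3 ≥ 5. From constraints 5 and 7: a3 ≤ a2 and a2 ≤ 1, so a3 ≤ 1. But 1 < 5, so no value of a3 works.

Unsatisfiable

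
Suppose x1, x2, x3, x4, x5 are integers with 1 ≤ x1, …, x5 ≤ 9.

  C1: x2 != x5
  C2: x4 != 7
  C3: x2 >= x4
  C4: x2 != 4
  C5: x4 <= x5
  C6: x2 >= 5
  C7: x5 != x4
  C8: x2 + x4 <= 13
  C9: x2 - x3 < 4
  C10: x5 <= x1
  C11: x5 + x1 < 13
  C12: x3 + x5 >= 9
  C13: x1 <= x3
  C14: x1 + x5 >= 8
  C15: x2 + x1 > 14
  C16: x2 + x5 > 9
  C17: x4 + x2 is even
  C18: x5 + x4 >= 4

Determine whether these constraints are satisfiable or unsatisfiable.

The assignment x1 = 7, x2 = 8, x3 = 7, x4 = 2, x5 = 4 works:
  constraint 8 holds since x2 + x4 = 10.
  constraint 9 holds since x2 - x3 = 1.
The rest check out directly.

Satisfiable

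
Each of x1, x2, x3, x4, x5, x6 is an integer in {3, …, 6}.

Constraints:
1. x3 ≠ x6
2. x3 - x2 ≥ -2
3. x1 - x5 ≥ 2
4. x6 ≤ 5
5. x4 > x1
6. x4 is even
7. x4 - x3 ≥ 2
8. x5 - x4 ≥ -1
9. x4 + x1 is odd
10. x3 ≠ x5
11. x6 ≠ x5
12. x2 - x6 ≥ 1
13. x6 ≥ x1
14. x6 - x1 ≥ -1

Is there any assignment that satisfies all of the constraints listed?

Constraints 2, 3, 7, 8, 12, and 14 give x2 − x6 ≥ 1, x6 − x1 ≥ -1, x1 − x5 ≥ 2, x5 − x4 ≥ -1, x4 − x3 ≥ 2, x3 − x2 ≥ -2.
Adding all 6 inequalities: the left sides telescope to 0, and the right sides sum to 1 + (-1) + 2 + (-1) + 2 + (-2) = 1. So 0 ≥ 1, which is false.

Unsatisfiable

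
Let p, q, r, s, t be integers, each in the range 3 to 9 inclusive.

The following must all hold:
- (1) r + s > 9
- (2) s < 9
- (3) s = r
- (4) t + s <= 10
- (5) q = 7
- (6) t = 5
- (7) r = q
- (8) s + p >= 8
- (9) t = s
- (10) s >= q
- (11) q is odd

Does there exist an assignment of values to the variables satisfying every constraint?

Unsatisfiable

Constraint 6 fixes t = 5 and constraint 5 fixes q = 7. Constraints 3, 7, and 9 give t = s = r = q, so t = q. But 5 ≠ 7 — contradiction.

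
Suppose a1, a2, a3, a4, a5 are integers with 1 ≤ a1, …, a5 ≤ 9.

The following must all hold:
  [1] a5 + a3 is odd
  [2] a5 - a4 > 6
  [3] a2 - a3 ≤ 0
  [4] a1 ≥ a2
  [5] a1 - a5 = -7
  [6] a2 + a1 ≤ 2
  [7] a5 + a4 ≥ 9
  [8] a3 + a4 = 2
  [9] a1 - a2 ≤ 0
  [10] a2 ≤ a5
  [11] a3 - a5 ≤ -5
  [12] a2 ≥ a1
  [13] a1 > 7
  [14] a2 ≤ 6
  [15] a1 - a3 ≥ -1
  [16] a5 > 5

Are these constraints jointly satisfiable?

Unsatisfiable

From constraint 13: a1 ≥ 8. From constraints 12 and 14: a1 ≤ a2 and a2 ≤ 6, so a1 ≤ 6. But 6 < 8, so no value of a1 works.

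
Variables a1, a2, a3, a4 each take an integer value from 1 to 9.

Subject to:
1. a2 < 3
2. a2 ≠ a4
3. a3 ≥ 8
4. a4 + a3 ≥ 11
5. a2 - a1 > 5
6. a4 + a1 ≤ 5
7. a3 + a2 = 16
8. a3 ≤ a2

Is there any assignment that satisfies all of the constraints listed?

From constraints 3 and 8: a2 ≥ a3 and a3 ≥ 8, so a2 ≥ 8. From constraint 1: a2 ≤ 2. But 2 < 8, so no value of a2 works.

Unsatisfiable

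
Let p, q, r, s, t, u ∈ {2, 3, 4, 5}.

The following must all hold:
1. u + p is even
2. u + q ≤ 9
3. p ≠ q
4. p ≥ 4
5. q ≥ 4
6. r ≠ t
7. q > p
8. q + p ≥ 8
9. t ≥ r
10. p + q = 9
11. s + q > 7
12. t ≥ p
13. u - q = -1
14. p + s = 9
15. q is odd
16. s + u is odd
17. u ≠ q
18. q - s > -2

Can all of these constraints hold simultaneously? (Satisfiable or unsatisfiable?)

The assignment p = 4, q = 5, r = 2, s = 5, t = 4, u = 4 works:
  constraint 2 holds since u + q = 9.
  constraint 8 holds since q + p = 9.
The rest check out directly.

Satisfiable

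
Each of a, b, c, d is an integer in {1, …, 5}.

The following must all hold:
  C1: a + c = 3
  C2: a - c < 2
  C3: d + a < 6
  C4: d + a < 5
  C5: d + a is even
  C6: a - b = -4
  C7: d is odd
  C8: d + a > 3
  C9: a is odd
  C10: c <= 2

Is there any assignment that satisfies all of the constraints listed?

Satisfiable

Setting (a, b, c, d) = (1, 5, 2, 3) satisfies everything: constraint 1: a + c = 3; constraint 2: a - c = -1, and the others follow.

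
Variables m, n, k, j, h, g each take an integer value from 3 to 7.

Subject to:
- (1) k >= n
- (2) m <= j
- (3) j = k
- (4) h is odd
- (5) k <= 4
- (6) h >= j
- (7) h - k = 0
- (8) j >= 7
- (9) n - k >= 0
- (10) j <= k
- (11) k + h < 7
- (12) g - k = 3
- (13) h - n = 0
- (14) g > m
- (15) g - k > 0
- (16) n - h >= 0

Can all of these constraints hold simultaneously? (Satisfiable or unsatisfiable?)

From constraints 8 and 10: k ≥ j and j ≥ 7, so k ≥ 7. From constraint 5: k ≤ 4. But 4 < 7, so no value of k works.

Unsatisfiable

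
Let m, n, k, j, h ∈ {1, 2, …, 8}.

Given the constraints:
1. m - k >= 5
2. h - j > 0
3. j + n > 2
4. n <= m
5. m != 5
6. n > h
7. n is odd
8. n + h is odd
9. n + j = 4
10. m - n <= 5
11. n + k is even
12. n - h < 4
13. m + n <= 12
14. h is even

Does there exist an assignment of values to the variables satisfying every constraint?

Satisfiable

Try m = 8, n = 3, k = 3, j = 1, h = 2.
Check constraint 1: m - k = 5; constraint 2: h - j = 1; constraint 3: j + n = 4. The remaining constraints are straightforward to verify.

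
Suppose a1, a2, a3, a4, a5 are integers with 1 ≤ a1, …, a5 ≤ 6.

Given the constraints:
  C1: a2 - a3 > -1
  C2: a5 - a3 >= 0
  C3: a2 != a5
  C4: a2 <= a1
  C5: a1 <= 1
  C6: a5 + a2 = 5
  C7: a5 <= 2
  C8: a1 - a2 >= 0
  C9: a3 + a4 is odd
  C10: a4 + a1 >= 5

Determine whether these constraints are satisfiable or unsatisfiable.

From constraint 7: a5 ≤ 2. From constraints 4 and 5: a2 ≤ a1 ≤ 1. Hence a5 + a2 ≤ 3. But constraint 6 requires a5 + a2 = 5, and 5 > 3. Contradiction.

Unsatisfiable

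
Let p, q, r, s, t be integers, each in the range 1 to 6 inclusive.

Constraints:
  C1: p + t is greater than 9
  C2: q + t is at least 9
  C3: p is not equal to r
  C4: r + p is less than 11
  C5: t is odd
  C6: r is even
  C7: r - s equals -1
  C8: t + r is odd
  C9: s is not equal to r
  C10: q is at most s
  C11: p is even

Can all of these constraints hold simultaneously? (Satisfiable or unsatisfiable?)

Satisfiable

One satisfying assignment is p = 6, q = 4, r = 4, s = 5, t = 5.
For the less obvious constraints — constraint 1: p + t = 11; constraint 2: q + t = 9 — and the others hold by inspection.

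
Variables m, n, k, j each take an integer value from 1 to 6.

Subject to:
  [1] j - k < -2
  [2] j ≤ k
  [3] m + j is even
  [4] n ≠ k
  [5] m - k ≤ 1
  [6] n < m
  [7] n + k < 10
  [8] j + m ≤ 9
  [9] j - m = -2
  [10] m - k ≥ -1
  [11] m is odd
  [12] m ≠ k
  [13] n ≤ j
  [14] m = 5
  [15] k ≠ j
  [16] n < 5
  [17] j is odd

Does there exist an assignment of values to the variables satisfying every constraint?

One satisfying assignment is m = 5, n = 1, k = 6, j = 3.
For the less obvious constraints — constraint 1: j - k = -3; constraint 5: m - k = -1; constraint 7: n + k = 7 — and the others hold by inspection.

Satisfiable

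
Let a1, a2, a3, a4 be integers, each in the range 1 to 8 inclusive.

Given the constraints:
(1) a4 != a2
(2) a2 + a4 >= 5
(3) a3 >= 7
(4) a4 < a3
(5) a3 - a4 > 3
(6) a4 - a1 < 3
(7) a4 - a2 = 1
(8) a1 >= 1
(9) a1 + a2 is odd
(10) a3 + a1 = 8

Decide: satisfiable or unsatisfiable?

Take a1 = 1, a2 = 2, a3 = 7, a4 = 3. Then constraint 2: a2 + a4 = 5; constraint 5: a3 - a4 = 4, and every other listed constraint is also met.

Satisfiable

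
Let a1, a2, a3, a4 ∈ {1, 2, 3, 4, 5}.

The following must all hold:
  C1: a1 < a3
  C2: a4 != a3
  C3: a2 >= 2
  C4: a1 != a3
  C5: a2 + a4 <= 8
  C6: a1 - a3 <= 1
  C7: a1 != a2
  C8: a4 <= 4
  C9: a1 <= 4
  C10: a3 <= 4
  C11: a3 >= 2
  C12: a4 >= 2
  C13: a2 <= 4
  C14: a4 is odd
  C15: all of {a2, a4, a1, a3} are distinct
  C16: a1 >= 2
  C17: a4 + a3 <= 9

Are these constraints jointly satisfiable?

Unsatisfiable

Constraints 3, 8, 9, 10, 11, 12, 13, and 16 confine each of a2, a4, a1, a3 to the 3 values {2, …, 4}.
Constraint 15 requires all 4 of them to be distinct, but only 3 values are available — impossible by the pigeonhole principle.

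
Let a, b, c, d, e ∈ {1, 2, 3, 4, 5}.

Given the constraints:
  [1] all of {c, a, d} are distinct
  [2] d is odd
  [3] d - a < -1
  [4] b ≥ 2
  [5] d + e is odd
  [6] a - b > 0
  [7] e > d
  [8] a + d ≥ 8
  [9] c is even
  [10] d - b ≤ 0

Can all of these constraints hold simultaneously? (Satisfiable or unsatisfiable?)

Take a = 5, b = 4, c = 4, d = 3, e = 4. Then constraint 3: d - a = -2; constraint 6: a - b = 1, and every other listed constraint is also met.

Satisfiable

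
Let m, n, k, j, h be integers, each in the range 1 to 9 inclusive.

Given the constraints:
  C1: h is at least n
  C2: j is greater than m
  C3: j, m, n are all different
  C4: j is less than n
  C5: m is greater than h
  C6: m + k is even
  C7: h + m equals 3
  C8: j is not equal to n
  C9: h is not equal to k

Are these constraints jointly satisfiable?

Unsatisfiable

Constraints 1, 2, 4, and 5 give h < m, m < j, j < n, n ≤ h. Chaining: h < m < j < n ≤ h, which forces h < h — impossible.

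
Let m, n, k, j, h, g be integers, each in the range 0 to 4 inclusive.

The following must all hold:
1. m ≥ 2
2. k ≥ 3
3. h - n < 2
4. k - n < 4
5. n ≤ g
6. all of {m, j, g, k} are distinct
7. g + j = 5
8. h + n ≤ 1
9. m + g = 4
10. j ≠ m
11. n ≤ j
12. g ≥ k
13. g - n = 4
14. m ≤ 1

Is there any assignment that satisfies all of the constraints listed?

From constraint 1: m ≥ 2. From constraints 2 and 12: g ≥ k ≥ 3. Hence m + g ≥ 5. But constraint 9 requires m + g = 4, and 4 < 5. Contradiction.

Unsatisfiable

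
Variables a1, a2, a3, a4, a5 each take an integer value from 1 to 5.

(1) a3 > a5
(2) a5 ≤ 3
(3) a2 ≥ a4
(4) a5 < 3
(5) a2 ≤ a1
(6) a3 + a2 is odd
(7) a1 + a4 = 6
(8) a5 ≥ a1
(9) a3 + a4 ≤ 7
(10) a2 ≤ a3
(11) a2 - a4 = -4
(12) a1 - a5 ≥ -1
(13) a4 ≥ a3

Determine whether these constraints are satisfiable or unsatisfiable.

Constraints 1, 3, 5, 8, and 13 give a5 < a3, a3 ≤ a4, a4 ≤ a2, a2 ≤ a1, a1 ≤ a5. Chaining: a5 < a3 ≤ a4 ≤ a2 ≤ a1 ≤ a5, which forces a5 < a5 — impossible.

Unsatisfiable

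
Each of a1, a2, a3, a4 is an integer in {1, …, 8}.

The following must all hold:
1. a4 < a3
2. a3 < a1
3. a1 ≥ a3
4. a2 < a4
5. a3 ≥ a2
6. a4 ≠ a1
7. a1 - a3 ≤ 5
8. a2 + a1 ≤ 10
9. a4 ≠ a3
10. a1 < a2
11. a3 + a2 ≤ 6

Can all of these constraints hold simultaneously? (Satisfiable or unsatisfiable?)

Constraints 1, 2, 4, and 10 give a1 < a2, a2 < a4, a4 < a3, a3 < a1. Chaining: a1 < a2 < a4 < a3 < a1, which forces a1 < a1 — impossible.

Unsatisfiable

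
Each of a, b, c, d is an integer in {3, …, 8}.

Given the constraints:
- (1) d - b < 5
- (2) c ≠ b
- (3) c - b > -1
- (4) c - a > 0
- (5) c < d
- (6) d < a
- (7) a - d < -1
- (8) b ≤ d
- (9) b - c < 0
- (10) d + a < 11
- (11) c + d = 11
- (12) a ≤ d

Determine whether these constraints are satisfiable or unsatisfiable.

Unsatisfiable

Constraints 4, 5, and 6 give d < a, a < c, c < d. Chaining: d < a < c < d, which forces d < d — impossible.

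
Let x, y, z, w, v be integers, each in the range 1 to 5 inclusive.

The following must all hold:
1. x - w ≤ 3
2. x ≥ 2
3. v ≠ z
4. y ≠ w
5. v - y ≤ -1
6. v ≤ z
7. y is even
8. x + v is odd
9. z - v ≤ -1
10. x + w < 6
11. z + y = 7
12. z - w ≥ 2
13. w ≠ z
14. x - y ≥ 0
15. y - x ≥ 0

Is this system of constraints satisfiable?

Unsatisfiable

Constraints 1, 5, 9, 12, and 14 give v − z ≥ 1, z − w ≥ 2, w − x ≥ -3, x − y ≥ 0, y − v ≥ 1.
Adding all 5 inequalities: the left sides telescope to 0, and the right sides sum to 1 + 2 + (-3) + 0 + 1 = 1. So 0 ≥ 1, which is false.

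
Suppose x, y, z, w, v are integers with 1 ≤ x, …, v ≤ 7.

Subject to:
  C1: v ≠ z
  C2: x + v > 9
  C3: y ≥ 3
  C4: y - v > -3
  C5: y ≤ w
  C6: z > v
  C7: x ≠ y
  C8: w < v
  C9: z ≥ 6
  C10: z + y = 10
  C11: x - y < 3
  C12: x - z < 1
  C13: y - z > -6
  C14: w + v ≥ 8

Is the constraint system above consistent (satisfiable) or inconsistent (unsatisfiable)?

One satisfying assignment is x = 5, y = 3, z = 7, w = 3, v = 5.
For the less obvious constraints — constraint 2: x + v = 10; constraint 4: y - v = -2; constraint 10: z + y = 10 — and the others hold by inspection.

Satisfiable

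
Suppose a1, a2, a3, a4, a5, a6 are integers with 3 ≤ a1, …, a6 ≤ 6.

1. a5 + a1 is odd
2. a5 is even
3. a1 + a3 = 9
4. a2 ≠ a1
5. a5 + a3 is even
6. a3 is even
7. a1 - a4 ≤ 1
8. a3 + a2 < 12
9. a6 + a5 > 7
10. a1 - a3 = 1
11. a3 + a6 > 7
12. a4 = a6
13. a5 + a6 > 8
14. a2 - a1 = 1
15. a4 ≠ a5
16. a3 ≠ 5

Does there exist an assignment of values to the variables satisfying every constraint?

Setting (a1, a2, a3, a4, a5, a6) = (5, 6, 4, 6, 4, 6) satisfies everything: constraint 3: a1 + a3 = 9; constraint 7: a1 - a4 = -1, and the others follow.

Satisfiable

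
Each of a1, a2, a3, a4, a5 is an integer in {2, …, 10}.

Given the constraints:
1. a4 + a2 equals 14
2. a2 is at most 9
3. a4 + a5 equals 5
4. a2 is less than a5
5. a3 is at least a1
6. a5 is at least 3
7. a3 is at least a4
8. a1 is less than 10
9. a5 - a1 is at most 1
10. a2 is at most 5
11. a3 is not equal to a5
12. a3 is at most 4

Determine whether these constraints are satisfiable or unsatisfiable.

From constraints 7 and 12: a4 ≤ a3 ≤ 4. From constraint 2: a2 ≤ 9. Hence a4 + a2 ≤ 13. But constraint 1 requires a4 + a2 = 14, and 14 > 13. Contradiction.

Unsatisfiable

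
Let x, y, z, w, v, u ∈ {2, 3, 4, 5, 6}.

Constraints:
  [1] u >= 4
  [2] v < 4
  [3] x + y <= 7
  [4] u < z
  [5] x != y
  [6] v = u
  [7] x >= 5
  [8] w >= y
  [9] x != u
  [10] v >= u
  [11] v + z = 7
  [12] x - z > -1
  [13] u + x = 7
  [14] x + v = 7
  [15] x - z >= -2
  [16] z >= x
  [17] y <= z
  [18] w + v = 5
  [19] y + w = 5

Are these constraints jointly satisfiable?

Unsatisfiable

From constraints 1 and 10: v ≥ u ≥ 4. From constraints 7 and 16: z ≥ x ≥ 5. Hence v + z ≥ 9. But constraint 11 requires v + z = 7, and 7 < 9. Contradiction.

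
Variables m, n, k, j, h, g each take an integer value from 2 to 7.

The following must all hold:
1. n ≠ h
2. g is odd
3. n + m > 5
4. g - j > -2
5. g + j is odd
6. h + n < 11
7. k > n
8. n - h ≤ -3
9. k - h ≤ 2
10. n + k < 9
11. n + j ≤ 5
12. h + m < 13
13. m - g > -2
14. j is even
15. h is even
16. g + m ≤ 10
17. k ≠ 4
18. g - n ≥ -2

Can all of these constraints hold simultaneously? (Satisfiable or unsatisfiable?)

Satisfiable

The assignment m = 4, n = 3, k = 5, j = 2, h = 6, g = 3 works:
  constraint 3 holds since n + m = 7.
  constraint 4 holds since g - j = 1.
  constraint 6 holds since h + n = 9.
The rest check out directly.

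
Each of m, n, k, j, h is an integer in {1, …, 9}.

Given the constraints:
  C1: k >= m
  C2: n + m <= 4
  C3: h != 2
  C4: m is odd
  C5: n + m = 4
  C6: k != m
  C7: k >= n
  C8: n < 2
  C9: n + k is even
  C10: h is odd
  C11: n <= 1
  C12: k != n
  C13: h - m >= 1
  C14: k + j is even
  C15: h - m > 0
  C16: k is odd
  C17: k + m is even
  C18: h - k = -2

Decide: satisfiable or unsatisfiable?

Satisfiable

Setting (m, n, k, j, h) = (3, 1, 7, 9, 5) satisfies everything: constraint 2: n + m = 4; constraint 5: n + m = 4, and the others follow.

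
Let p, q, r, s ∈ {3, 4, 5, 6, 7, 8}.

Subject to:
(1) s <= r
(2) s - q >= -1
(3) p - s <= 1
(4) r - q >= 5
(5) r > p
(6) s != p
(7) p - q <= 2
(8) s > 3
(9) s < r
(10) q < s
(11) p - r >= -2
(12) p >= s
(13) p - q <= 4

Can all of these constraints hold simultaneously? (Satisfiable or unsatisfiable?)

Constraints 4, 7, and 11 give q − p ≥ -2, p − r ≥ -2, r − q ≥ 5.
Adding all 3 inequalities: the left sides telescope to 0, and the right sides sum to (-2) + (-2) + 5 = 1. So 0 ≥ 1, which is false.

Unsatisfiable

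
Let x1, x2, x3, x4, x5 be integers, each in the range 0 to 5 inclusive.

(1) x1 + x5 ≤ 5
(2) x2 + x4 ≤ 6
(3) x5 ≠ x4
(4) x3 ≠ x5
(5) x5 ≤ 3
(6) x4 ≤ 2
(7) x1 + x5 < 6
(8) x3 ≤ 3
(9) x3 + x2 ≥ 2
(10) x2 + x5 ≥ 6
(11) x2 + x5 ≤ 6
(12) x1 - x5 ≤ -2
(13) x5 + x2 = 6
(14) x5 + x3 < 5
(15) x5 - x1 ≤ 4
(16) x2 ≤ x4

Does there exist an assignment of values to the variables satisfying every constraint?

From constraints 6 and 16: x2 ≤ x4 ≤ 2. From constraint 5: x5 ≤ 3. Hence x2 + x5 ≤ 5. But constraint 10 requires x2 + x5 ≥ 6, and 6 > 5. Contradiction.

Unsatisfiable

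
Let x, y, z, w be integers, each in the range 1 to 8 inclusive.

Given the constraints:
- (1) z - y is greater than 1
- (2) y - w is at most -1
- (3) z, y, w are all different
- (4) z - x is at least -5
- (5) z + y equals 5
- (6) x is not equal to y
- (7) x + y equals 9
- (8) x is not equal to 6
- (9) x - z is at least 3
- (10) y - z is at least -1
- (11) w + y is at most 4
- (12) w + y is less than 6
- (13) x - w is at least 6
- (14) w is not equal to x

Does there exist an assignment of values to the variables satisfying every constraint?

Unsatisfiable

Constraints 2, 4, 10, and 13 give x − w ≥ 6, w − y ≥ 1, y − z ≥ -1, z − x ≥ -5.
Adding all 4 inequalities: the left sides telescope to 0, and the right sides sum to 6 + 1 + (-1) + (-5) = 1. So 0 ≥ 1, which is false.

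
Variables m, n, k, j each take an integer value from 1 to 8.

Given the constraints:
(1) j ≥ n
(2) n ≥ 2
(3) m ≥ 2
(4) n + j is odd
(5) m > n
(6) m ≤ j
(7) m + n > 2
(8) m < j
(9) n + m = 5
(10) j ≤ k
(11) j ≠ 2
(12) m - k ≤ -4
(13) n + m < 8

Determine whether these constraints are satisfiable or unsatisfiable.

Satisfiable

The assignment m = 3, n = 2, k = 7, j = 7 works:
  constraint 7 holds since m + n = 5.
  constraint 9 holds since n + m = 5.
The rest check out directly.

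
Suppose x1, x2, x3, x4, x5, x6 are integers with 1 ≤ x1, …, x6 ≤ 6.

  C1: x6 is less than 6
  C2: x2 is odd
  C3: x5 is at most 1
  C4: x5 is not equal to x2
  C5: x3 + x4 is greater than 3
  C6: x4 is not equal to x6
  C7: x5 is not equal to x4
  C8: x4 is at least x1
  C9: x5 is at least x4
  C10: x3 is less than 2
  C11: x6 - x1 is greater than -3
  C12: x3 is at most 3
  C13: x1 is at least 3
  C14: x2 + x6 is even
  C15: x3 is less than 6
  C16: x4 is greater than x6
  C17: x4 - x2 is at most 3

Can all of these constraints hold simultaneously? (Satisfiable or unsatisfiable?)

Unsatisfiable

From constraints 8 and 13: x4 ≥ x1 and x1 ≥ 3, so x4 ≥ 3. From constraints 3 and 9: x4 ≤ x5 and x5 ≤ 1, so x4 ≤ 1. But 1 < 3, so no value of x4 works.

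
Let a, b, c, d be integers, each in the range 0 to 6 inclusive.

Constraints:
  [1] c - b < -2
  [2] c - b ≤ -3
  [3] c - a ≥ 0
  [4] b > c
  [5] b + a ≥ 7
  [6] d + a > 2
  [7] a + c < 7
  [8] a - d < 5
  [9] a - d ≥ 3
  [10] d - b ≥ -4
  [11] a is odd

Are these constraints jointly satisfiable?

Unsatisfiable

Constraints 2, 3, 9, and 10 give b − c ≥ 3, c − a ≥ 0, a − d ≥ 3, d − b ≥ -4.
Adding all 4 inequalities: the left sides telescope to 0, and the right sides sum to 3 + 0 + 3 + (-4) = 2. So 0 ≥ 2, which is false.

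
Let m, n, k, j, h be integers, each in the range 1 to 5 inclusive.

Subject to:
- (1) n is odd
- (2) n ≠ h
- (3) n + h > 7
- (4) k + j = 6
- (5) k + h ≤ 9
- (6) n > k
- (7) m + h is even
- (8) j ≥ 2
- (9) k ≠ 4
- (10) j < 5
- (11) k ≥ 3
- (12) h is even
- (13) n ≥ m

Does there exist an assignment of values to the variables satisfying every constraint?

Try m = 2, n = 5, k = 3, j = 3, h = 4.
Check constraint 3: n + h = 9; constraint 4: k + j = 6. The remaining constraints are straightforward to verify.

Satisfiable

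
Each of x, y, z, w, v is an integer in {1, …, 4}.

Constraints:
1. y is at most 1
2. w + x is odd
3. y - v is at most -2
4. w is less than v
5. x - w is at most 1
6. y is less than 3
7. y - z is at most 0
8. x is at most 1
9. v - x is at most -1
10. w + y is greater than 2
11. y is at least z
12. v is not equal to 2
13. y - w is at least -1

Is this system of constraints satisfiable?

Constraints 3, 5, 9, and 13 give x − v ≥ 1, v − y ≥ 2, y − w ≥ -1, w − x ≥ -1.
Adding all 4 inequalities: the left sides telescope to 0, and the right sides sum to 1 + 2 + (-1) + (-1) = 1. So 0 ≥ 1, which is false.

Unsatisfiable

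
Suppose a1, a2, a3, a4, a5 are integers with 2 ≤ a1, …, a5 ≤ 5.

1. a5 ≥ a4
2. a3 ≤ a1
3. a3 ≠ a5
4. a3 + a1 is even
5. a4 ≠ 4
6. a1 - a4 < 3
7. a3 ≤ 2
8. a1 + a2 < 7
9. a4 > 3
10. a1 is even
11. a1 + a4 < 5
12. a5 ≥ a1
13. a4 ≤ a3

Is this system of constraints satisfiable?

Unsatisfiable

From constraint 9: a4 ≥ 4. From constraints 7 and 13: a4 ≤ a3 and a3 ≤ 2, so a4 ≤ 2. But 2 < 4, so no value of a4 works.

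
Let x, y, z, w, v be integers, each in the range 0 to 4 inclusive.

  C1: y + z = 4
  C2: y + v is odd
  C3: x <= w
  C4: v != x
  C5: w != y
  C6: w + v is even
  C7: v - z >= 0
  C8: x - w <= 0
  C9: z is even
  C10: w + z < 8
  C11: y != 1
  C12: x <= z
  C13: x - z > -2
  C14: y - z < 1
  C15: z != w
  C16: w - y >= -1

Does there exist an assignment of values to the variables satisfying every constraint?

Satisfiable

Try x = 1, y = 2, z = 2, w = 3, v = 3.
Check constraint 1: y + z = 4; constraint 7: v - z = 1; constraint 8: x - w = -2. The remaining constraints are straightforward to verify.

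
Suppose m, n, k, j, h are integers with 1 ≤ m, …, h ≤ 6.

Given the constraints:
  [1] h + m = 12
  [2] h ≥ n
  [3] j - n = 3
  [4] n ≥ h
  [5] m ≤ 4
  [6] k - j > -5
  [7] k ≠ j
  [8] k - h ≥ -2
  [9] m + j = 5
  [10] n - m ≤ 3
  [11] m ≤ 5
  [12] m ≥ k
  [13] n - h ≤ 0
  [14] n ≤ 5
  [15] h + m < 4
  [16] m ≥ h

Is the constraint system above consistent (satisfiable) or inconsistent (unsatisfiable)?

Unsatisfiable

From constraints 4 and 14: h ≤ n ≤ 5. From constraint 11: m ≤ 5. Hence h + m ≤ 10. But constraint 1 requires h + m = 12, and 12 > 10. Contradiction.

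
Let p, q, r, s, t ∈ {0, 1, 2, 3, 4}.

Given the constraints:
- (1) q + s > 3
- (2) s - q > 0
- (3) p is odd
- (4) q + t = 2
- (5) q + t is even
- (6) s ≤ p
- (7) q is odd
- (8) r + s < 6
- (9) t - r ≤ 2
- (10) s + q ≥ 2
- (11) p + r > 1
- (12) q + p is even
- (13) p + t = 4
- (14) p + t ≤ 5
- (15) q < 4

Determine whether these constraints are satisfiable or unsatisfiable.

Satisfiable

Take p = 3, q = 1, r = 1, s = 3, t = 1. Then constraint 1: q + s = 4; constraint 2: s - q = 2, and every other listed constraint is also met.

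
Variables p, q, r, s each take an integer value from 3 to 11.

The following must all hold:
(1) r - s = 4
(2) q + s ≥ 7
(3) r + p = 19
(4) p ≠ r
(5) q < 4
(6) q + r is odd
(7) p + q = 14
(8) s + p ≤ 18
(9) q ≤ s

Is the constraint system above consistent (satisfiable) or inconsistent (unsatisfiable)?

Try p = 11, q = 3, r = 8, s = 4.
Check constraint 1: r - s = 4; constraint 2: q + s = 7. The remaining constraints are straightforward to verify.

Satisfiable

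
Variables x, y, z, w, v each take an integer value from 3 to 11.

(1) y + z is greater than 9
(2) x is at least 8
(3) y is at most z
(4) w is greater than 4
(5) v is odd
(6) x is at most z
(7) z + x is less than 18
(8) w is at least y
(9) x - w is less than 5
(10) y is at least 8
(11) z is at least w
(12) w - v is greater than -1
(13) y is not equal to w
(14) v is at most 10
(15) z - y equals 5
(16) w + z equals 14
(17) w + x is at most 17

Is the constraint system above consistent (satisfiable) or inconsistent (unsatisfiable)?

Unsatisfiable

From constraints 8 and 10: w ≥ y ≥ 8. From constraints 2 and 6: z ≥ x ≥ 8. Hence w + z ≥ 16. But constraint 16 requires w + z = 14, and 14 < 16. Contradiction.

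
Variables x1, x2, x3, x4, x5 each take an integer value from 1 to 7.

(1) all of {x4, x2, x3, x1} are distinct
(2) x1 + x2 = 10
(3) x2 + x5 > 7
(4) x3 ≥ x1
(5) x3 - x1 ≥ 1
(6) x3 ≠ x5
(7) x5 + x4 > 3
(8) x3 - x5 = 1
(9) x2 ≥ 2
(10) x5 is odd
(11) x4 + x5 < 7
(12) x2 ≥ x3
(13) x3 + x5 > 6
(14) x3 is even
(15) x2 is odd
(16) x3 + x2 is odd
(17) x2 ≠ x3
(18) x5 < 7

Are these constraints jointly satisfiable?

Satisfiable

Try x1 = 3, x2 = 7, x3 = 4, x4 = 2, x5 = 3.
Check constraint 2: x1 + x2 = 10; constraint 3: x2 + x5 = 10. The remaining constraints are straightforward to verify.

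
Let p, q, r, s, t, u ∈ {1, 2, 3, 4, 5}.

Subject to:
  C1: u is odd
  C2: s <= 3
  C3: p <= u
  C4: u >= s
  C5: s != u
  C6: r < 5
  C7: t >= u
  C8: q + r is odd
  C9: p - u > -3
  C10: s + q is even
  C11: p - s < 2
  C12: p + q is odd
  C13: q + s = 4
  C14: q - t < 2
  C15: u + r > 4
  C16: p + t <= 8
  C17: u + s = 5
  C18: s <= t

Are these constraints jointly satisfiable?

Satisfiable

Take p = 3, q = 2, r = 3, s = 2, t = 3, u = 3. Then constraint 9: p - u = 0; constraint 11: p - s = 1, and every other listed constraint is also met.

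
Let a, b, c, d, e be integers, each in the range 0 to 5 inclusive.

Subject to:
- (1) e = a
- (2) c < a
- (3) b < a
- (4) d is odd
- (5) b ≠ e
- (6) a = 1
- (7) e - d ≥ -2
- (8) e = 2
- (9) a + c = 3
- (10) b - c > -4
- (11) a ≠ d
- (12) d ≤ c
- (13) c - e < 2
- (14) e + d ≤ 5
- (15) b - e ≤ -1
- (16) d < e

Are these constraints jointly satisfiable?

Constraint 8 fixes e = 2 and constraint 6 fixes a = 1, but constraint 1 requires e = a. Since 2 ≠ 1, contradiction.

Unsatisfiable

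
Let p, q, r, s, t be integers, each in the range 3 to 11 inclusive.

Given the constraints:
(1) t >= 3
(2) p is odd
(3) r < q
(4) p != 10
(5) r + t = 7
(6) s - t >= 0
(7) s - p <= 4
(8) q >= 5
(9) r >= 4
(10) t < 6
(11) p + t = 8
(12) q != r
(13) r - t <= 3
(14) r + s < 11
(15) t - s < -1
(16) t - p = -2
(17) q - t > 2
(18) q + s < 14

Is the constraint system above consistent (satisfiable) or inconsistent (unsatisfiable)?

The assignment p = 5, q = 6, r = 4, s = 6, t = 3 works:
  constraint 5 holds since r + t = 7.
  constraint 6 holds since s - t = 3.
  constraint 7 holds since s - p = 1.
The rest check out directly.

Satisfiable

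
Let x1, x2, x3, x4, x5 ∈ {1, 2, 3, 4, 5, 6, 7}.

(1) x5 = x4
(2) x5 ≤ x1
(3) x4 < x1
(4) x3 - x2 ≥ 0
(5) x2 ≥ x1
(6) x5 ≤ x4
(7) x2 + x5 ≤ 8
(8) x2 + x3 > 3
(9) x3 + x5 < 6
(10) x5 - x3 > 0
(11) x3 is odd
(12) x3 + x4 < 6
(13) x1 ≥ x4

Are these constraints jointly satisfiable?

Unsatisfiable

Constraints 3, 4, 5, 6, and 10 give x3 < x5, x5 ≤ x4, x4 < x1, x1 ≤ x2, x2 ≤ x3. Chaining: x3 < x5 ≤ x4 < x1 ≤ x2 ≤ x3, which forces x3 < x3 — impossible.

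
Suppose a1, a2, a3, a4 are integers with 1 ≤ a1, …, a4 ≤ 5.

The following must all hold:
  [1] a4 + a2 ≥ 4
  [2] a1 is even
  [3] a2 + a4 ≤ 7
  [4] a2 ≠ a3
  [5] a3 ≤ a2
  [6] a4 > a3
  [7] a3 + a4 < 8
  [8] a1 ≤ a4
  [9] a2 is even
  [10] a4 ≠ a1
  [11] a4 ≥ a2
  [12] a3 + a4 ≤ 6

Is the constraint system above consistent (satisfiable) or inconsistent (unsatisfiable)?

Setting (a1, a2, a3, a4) = (2, 2, 1, 5) satisfies everything: constraint 1: a4 + a2 = 7; constraint 3: a2 + a4 = 7; constraint 7: a3 + a4 = 6, and the others follow.

Satisfiable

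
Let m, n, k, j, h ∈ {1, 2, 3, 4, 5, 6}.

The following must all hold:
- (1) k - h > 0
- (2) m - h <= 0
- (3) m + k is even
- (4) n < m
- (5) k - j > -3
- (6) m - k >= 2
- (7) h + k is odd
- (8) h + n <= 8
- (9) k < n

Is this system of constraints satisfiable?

Unsatisfiable

Constraints 1, 2, 4, and 9 give h < k, k < n, n < m, m ≤ h. Chaining: h < k < n < m ≤ h, which forces h < h — impossible.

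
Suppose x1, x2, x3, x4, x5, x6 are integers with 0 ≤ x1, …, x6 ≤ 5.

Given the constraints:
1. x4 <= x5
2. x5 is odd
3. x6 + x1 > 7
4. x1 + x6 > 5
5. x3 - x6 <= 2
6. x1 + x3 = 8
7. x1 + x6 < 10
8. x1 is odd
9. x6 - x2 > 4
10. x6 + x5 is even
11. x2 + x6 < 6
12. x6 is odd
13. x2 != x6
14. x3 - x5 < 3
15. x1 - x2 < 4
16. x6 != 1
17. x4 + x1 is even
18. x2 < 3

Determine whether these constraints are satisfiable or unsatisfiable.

Satisfiable

Setting (x1, x2, x3, x4, x5, x6) = (3, 0, 5, 3, 5, 5) satisfies everything: constraint 3: x6 + x1 = 8; constraint 4: x1 + x6 = 8; constraint 5: x3 - x6 = 0, and the others follow.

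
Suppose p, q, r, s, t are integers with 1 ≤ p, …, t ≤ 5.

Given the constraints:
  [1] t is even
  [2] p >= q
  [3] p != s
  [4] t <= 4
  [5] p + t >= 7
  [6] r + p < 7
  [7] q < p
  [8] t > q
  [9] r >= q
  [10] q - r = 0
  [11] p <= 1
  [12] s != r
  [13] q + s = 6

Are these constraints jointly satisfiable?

Unsatisfiable

From constraint 11: p ≤ 1. From constraint 4: t ≤ 4. Hence p + t ≤ 5. But constraint 5 requires p + t ≥ 7, and 7 > 5. Contradiction.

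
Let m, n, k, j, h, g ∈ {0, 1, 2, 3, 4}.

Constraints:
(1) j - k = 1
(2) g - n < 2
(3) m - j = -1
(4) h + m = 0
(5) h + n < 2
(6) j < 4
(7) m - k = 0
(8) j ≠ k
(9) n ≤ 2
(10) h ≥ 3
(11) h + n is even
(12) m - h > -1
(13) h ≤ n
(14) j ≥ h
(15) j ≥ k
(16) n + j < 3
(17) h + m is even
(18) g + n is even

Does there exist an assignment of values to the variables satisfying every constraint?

Unsatisfiable

From constraints 10 and 13: n ≥ h and h ≥ 3, so n ≥ 3. From constraint 9: n ≤ 2. But 2 < 3, so no value of n works.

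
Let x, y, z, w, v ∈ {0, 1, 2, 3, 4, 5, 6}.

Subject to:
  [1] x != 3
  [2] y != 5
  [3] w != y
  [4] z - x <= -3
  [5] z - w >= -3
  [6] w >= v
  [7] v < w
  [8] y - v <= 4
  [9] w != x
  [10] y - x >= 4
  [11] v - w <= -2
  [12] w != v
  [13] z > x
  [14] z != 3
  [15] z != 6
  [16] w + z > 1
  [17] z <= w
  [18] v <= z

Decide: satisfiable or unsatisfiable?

Unsatisfiable

Constraints 4, 5, 8, 10, and 11 give x − z ≥ 3, z − w ≥ -3, w − v ≥ 2, v − y ≥ -4, y − x ≥ 4.
Adding all 5 inequalities: the left sides telescope to 0, and the right sides sum to 3 + (-3) + 2 + (-4) + 4 = 2. So 0 ≥ 2, which is false.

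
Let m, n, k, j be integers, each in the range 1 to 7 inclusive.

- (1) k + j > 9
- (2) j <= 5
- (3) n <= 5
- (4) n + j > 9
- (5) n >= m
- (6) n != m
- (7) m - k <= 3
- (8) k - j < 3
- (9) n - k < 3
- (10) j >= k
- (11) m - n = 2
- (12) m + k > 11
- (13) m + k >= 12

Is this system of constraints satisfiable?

Unsatisfiable

From constraints 3 and 5: m ≤ n ≤ 5. From constraints 2 and 10: k ≤ j ≤ 5. Hence m + k ≤ 10. But constraint 13 requires m + k ≥ 12, and 12 > 10. Contradiction.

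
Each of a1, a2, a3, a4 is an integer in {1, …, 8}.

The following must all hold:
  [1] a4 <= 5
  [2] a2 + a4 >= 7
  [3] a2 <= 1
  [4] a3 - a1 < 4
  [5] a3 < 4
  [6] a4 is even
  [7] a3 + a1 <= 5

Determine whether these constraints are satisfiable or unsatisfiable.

From constraint 3: a2 ≤ 1. From constraint 1: a4 ≤ 5. Hence a2 + a4 ≤ 6. But constraint 2 requires a2 + a4 ≥ 7, and 7 > 6. Contradiction.

Unsatisfiable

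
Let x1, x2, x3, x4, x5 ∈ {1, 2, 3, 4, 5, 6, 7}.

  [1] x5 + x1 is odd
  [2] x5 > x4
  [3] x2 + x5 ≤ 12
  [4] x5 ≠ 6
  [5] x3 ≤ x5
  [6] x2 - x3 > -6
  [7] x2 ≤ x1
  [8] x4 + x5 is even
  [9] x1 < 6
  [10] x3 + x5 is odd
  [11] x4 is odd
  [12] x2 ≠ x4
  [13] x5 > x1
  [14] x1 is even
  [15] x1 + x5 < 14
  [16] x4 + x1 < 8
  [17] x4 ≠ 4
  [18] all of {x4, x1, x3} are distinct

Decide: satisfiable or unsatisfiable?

Satisfiable

Take x1 = 4, x2 = 2, x3 = 6, x4 = 3, x5 = 7. Then constraint 3: x2 + x5 = 9; constraint 6: x2 - x3 = -4, and every other listed constraint is also met.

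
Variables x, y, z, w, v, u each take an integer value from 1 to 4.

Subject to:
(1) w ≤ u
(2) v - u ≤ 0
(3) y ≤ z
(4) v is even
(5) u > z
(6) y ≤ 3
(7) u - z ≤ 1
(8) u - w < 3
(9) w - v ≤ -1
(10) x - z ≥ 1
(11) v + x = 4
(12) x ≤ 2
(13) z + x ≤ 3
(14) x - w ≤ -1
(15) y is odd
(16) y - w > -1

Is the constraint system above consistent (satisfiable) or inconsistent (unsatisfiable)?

Constraints 2, 7, 9, 10, and 14 give u − v ≥ 0, v − w ≥ 1, w − x ≥ 1, x − z ≥ 1, z − u ≥ -1.
Adding all 5 inequalities: the left sides telescope to 0, and the right sides sum to 0 + 1 + 1 + 1 + (-1) = 2. So 0 ≥ 2, which is false.

Unsatisfiable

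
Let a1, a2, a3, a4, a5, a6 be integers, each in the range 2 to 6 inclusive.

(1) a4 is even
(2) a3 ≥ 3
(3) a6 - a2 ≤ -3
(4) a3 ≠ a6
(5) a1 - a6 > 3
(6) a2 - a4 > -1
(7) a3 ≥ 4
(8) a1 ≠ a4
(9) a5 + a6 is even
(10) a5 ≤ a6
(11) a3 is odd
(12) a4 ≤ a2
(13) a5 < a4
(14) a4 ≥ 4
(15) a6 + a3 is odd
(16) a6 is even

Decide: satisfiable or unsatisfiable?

Satisfiable

The assignment a1 = 6, a2 = 5, a3 = 5, a4 = 4, a5 = 2, a6 = 2 works:
  constraint 3 holds since a6 - a2 = -3.
  constraint 5 holds since a1 - a6 = 4.
The rest check out directly.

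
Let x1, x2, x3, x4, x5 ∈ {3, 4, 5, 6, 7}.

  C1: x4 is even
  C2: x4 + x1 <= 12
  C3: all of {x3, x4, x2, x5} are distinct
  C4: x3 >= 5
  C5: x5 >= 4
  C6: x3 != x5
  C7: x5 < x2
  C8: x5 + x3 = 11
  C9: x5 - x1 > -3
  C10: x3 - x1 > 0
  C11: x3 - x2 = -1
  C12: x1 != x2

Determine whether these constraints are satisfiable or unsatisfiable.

Satisfiable

The assignment x1 = 5, x2 = 7, x3 = 6, x4 = 4, x5 = 5 works:
  constraint 2 holds since x4 + x1 = 9.
  constraint 8 holds since x5 + x3 = 11.
  constraint 9 holds since x5 - x1 = 0.
The rest check out directly.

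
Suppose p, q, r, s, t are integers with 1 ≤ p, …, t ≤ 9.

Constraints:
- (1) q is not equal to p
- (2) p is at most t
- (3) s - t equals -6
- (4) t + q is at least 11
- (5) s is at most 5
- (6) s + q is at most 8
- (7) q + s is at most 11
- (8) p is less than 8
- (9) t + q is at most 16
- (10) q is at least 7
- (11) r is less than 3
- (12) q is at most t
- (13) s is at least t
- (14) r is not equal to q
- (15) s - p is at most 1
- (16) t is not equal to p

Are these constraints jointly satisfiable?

From constraints 10 and 12: t ≥ q and q ≥ 7, so t ≥ 7. From constraints 5 and 13: t ≤ s and s ≤ 5, so t ≤ 5. But 5 < 7, so no value of t works.

Unsatisfiable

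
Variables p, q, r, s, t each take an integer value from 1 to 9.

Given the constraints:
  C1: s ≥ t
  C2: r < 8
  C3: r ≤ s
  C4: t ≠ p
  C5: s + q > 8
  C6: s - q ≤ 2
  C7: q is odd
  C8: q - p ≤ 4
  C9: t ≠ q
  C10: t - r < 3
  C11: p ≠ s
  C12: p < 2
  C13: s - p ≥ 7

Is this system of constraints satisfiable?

Unsatisfiable

Constraints 6, 8, and 13 give p − q ≥ -4, q − s ≥ -2, s − p ≥ 7.
Adding all 3 inequalities: the left sides telescope to 0, and the right sides sum to (-4) + (-2) + 7 = 1. So 0 ≥ 1, which is false.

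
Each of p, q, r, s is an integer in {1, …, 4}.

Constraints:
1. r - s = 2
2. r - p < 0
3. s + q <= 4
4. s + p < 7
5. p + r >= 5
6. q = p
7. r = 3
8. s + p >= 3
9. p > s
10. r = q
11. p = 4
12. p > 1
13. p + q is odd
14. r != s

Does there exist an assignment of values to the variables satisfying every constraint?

Constraint 7 fixes r = 3 and constraint 11 fixes p = 4. Constraints 6 and 10 give r = q = p, so r = p. But 3 ≠ 4 — contradiction.

Unsatisfiable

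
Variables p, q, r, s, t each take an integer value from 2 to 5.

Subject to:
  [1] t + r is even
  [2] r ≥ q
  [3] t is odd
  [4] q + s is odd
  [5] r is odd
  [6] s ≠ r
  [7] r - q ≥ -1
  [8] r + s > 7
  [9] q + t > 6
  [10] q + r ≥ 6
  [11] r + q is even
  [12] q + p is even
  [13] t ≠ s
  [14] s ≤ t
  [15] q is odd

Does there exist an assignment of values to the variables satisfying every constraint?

Satisfiable

One satisfying assignment is p = 5, q = 3, r = 5, s = 4, t = 5.
For the less obvious constraints — constraint 7: r - q = 2; constraint 8: r + s = 9 — and the others hold by inspection.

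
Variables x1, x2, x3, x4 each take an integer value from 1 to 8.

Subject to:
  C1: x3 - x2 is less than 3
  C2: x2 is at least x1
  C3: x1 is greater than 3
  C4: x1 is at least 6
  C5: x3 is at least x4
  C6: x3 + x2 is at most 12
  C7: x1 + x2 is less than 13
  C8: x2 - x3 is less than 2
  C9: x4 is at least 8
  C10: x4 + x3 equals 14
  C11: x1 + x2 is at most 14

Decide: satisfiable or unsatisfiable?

From constraints 5 and 9: x3 ≥ x4 ≥ 8. From constraints 2 and 4: x2 ≥ x1 ≥ 6. Hence x3 + x2 ≥ 14. But constraint 6 requires x3 + x2 ≤ 12, and 12 < 14. Contradiction.

Unsatisfiable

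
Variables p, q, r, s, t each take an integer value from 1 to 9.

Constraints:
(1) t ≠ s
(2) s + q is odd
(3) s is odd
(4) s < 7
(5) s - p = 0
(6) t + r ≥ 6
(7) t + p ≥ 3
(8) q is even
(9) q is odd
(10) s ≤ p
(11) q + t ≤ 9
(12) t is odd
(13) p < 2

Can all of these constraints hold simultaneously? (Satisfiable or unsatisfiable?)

Constraint 3 makes s odd and constraint 9 makes q odd, so s + q must be even. Constraint 2 says s + q is odd — contradiction.

Unsatisfiable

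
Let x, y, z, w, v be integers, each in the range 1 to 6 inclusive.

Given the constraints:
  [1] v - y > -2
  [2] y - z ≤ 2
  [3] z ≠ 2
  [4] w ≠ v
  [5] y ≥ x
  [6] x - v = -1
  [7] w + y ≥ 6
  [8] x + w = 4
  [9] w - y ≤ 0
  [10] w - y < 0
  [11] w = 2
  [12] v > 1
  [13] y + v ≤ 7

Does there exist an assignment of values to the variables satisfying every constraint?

Satisfiable

Try x = 2, y = 4, z = 4, w = 2, v = 3.
Check constraint 1: v - y = -1; constraint 2: y - z = 0. The remaining constraints are straightforward to verify.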